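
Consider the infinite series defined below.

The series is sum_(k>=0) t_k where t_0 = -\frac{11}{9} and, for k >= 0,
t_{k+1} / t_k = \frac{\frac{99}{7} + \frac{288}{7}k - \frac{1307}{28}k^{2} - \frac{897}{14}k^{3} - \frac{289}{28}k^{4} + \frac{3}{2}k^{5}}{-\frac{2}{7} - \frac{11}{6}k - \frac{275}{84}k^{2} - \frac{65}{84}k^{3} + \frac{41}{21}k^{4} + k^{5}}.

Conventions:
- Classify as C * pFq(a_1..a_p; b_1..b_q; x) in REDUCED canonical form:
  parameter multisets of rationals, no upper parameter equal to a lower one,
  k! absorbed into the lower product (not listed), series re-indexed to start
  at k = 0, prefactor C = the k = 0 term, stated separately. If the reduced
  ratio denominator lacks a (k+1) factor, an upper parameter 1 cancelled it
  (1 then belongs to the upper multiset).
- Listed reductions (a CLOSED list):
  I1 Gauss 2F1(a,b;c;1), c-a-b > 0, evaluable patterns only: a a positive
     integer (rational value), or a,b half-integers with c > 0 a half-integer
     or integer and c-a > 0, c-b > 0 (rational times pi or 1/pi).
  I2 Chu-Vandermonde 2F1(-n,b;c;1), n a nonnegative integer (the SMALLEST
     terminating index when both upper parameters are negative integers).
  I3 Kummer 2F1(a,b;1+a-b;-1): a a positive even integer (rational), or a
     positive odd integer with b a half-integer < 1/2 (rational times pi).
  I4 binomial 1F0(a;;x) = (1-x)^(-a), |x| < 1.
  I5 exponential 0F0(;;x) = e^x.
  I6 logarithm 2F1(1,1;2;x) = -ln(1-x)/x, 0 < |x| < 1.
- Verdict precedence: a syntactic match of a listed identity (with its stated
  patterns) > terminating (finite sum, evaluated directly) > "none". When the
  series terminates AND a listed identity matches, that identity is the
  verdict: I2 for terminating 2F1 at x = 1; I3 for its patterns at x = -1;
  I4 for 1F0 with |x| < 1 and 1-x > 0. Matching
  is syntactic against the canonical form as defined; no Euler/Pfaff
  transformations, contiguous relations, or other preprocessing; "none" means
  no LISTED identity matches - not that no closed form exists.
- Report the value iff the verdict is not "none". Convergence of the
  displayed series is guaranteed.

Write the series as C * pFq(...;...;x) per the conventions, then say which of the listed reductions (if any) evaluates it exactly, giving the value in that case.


x = \frac{3}{2} here; the reduced form reads 3F2, upper {-11, -\frac{2}{3}, 3}, lower {-\frac{4}{3}, \frac{1}{2}}, C = -\frac{11}{9}. Verdict: terminating at k = 11: the factor (-11)_k kills every later term; summing the 12 survivors is exact. Its exact value is \frac{105001}{119646}.

Key step: from the first term -\frac{11}{9}: the ratio is unreduced: k + 3/2 divides both sides (C = -11/9, x = 3/2).
Step ratio: r(k) = \frac{3}{2} * (k-11) (k-\frac{2}{3}) (k+3) / [(k-\frac{4}{3}) (k+\frac{1}{2}) (k+1)] - rational in k. x = \frac{3}{2}; t_0 = -\frac{11}{9}; negate the roots.


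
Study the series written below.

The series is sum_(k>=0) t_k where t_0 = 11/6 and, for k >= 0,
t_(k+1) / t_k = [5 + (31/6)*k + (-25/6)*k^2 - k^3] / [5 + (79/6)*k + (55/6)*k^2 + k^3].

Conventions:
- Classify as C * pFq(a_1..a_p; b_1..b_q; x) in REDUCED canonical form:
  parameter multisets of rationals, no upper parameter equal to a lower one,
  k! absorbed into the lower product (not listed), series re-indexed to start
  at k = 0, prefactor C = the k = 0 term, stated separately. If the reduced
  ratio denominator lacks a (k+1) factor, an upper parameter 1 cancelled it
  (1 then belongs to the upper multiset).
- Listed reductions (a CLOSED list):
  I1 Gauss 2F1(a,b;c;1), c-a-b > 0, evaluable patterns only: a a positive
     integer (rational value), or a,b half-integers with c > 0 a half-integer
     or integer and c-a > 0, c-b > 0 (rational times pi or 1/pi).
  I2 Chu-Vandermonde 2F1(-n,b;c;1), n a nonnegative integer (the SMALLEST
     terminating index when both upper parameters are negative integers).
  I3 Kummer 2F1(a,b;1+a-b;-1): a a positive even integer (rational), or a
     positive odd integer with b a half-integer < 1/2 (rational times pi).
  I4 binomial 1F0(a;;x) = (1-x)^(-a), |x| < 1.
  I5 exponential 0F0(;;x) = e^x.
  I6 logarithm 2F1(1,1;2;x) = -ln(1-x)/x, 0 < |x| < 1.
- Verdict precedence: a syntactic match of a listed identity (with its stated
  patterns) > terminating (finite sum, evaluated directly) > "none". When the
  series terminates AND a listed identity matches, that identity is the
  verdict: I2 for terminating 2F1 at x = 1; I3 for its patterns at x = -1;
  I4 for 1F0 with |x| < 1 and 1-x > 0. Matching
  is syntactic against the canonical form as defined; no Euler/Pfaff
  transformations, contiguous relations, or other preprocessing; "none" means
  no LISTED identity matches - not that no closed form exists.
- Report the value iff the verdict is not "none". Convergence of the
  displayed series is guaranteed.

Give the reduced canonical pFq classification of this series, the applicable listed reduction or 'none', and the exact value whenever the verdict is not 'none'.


x = -1 here; the reduced form reads 2F1, upper {-3/2, 5}, lower {15/2}, C = 11/6. Verdict: Kummer's theorem (I3) applies (x = -1; c = 15/2 equals 1+a-b for upper {-3/2, 5}: listed pattern). Its exact value is (165165/131072) * pi.

Key step: t_0 = 11/6 here, and factor the ratio over Q (prefactor 11/6): negated roots = parameters.
Consecutive-term ratio: r(k) = (-1) * (k-3/2) (k+5) / [(k+15/2) (k+1)] - poly over poly, x = (-1) from leading terms; C = 11/6 at k = 0.


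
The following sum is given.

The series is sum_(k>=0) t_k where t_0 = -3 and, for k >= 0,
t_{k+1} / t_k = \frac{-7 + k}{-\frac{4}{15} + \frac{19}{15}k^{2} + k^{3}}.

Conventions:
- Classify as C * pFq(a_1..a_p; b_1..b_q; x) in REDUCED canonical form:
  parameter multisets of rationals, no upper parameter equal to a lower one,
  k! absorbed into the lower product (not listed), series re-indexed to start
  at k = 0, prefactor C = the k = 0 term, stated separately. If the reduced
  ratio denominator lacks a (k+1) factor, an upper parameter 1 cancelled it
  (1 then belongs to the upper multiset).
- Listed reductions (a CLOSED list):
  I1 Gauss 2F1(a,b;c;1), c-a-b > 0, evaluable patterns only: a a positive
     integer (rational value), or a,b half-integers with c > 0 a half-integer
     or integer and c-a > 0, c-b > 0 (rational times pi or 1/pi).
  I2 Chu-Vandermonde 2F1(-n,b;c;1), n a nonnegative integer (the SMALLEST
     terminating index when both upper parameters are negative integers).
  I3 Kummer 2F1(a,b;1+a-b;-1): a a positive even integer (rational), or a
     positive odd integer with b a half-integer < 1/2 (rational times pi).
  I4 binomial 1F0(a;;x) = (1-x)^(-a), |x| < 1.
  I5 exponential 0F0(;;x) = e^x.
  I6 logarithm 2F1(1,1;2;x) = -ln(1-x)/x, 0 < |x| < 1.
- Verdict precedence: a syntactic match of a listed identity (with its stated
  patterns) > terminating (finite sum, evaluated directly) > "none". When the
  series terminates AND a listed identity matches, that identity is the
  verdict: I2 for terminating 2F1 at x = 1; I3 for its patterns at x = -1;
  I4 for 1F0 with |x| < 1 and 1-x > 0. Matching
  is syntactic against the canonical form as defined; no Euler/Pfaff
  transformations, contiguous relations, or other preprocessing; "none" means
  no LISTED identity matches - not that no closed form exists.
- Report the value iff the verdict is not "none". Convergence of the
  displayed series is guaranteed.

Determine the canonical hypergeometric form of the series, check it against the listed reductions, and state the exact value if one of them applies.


Classification (C = -3): 1F2 with upper {-7}, lower {-\frac{2}{5}, \frac{2}{3}}, argument x = 1. Verdict: terminating - no listed pattern fits, but -7 in the upper list cuts the series at k = 7; direct evaluation. Sum: \frac{3211895657361}{44887851008}.

Structural cue: from the first term -3: the expanded ratio factors over Q; C = -3, x = 1, roots give parameters.
Consecutive-term ratio: r(k) = 1 * (k-7) / [(k-\frac{2}{5}) (k+\frac{2}{3}) (k+1)] - rational in k. x = 1; t_0 = -3; negate the roots.


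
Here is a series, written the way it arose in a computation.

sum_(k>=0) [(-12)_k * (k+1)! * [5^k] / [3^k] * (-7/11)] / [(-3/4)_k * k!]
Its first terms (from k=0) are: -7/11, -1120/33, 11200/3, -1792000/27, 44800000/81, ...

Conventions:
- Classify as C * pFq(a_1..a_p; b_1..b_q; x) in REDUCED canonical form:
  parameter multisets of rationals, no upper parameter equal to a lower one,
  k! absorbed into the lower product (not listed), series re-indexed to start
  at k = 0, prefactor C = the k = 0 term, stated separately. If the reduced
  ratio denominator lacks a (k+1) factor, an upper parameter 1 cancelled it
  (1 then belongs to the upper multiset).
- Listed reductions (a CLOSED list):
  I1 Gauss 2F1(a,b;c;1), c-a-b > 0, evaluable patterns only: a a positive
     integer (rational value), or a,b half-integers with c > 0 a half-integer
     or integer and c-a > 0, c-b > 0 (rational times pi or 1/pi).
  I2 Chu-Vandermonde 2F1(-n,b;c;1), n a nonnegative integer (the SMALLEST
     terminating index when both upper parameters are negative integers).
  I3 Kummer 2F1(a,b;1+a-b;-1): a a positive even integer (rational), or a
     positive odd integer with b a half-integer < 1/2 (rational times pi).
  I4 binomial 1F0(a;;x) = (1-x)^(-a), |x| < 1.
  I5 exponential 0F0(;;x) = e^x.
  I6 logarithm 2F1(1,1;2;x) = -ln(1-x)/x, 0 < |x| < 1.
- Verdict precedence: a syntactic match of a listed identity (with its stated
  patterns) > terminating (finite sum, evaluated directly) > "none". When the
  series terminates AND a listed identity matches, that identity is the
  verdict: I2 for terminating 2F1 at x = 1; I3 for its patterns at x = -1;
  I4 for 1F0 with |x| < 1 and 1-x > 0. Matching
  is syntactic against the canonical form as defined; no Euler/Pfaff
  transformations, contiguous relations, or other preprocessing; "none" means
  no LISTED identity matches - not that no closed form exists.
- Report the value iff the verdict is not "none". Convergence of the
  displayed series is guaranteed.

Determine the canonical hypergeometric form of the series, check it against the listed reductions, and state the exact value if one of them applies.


Reduced: x = 5/3, 2F1, upper = {-12, 2}, lower = {-3/4}, C = -7/11. Verdict: terminating. With -12 upstairs the series is a 13-term polynomial sum; evaluated term by term. Hence: 1263079994157079/5166910144773.

Key step: t_0 = -7/11 here, and the factorial ratio (C = -7/11) (k+a-1)!/(a-1)! is a rising factorial (a)_k.
Adjacent-term ratio: r(k) = (5/3) * (k-12) (k+2) / [(k-3/4) (k+1)] - rational; roots negated = parameters, x = (5/3), C = -7/11.


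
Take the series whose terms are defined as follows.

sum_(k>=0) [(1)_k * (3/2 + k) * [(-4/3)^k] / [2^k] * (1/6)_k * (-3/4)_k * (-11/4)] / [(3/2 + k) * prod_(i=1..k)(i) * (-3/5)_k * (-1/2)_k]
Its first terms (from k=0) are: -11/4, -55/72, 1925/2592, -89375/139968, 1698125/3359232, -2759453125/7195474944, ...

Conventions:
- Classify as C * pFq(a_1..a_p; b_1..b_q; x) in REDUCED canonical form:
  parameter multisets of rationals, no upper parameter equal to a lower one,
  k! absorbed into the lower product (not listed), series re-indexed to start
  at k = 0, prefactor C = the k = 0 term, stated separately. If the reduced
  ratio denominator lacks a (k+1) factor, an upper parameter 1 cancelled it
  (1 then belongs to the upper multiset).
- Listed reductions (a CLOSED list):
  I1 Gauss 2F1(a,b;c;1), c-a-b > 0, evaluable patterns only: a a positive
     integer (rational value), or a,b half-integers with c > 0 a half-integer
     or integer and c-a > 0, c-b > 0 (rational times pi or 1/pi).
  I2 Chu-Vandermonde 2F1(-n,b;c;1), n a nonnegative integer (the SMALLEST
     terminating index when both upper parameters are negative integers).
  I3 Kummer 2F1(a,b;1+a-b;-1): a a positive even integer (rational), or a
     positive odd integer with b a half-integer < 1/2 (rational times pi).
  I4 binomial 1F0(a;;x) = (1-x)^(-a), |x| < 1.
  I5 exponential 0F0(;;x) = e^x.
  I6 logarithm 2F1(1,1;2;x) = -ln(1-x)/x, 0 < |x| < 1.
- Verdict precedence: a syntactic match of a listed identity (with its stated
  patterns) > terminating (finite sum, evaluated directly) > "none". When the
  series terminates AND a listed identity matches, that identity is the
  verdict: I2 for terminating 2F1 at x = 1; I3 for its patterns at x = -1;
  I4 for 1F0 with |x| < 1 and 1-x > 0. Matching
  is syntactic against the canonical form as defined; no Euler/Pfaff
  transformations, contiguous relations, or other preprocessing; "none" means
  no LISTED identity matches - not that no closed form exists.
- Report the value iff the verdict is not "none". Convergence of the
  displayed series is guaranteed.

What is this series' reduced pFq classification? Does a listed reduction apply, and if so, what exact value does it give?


Reduced: x = -2/3, 3F2, upper = {-3/4, 1/6, 1}, lower = {-3/5, -1/2}, C = -11/4. Verdict: none. Every listed pattern misses the 3F2 form at -2/3, upper {-3/4, 1/6, 1}.

The tell: x = (-2/3) and the product of the first k integers (C = -11/4) is k!.
Adjacent-term ratio: r(k) = (-2/3) * (k-3/4) (k+1/6) (k+1) / [(k-3/5) (k-1/2) (k+1)] - poly over poly, x = (-2/3) from leading terms; C = -11/4 at k = 0.


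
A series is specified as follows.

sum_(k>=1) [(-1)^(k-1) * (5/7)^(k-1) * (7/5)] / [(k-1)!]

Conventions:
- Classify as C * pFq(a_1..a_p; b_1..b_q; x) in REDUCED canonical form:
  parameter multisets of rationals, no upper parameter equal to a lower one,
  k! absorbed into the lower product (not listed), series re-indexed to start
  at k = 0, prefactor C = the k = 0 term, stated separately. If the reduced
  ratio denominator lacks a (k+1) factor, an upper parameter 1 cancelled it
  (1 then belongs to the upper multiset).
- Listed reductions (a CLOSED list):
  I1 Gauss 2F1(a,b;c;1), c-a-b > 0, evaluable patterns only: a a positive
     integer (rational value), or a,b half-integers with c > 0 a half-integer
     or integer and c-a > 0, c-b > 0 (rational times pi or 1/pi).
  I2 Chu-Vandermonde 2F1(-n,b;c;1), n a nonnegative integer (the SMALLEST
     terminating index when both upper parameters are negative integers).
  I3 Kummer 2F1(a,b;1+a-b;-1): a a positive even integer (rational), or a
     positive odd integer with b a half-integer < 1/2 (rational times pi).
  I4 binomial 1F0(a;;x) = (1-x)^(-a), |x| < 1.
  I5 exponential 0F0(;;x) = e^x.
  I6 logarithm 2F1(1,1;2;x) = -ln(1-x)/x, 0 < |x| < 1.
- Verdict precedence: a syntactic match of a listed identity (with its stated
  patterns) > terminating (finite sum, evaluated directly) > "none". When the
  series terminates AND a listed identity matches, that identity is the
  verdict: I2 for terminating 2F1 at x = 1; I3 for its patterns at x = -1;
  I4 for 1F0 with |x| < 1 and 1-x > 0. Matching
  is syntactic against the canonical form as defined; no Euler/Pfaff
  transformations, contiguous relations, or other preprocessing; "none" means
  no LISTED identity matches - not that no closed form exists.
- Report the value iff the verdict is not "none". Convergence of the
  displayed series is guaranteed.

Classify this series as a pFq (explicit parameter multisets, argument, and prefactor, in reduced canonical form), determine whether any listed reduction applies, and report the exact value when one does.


This is 7/5 * 0F0(-; -; -5/7) in reduced canonical form. Verdict at x = -5/7: the I5 exponential reduction matches (the 0F0 exponential series at x = -5/7). Value: (7/5) * e^(-5/7).

Structural cue: with t_0 = 7/5, the (-1)^k factor (C = 7/5) folds into the argument's sign.
Consecutive-term ratio: r(k) = (-5/7) * 1 / [(k+1)] - rational; roots negated = parameters, x = (-5/7), C = 7/5.


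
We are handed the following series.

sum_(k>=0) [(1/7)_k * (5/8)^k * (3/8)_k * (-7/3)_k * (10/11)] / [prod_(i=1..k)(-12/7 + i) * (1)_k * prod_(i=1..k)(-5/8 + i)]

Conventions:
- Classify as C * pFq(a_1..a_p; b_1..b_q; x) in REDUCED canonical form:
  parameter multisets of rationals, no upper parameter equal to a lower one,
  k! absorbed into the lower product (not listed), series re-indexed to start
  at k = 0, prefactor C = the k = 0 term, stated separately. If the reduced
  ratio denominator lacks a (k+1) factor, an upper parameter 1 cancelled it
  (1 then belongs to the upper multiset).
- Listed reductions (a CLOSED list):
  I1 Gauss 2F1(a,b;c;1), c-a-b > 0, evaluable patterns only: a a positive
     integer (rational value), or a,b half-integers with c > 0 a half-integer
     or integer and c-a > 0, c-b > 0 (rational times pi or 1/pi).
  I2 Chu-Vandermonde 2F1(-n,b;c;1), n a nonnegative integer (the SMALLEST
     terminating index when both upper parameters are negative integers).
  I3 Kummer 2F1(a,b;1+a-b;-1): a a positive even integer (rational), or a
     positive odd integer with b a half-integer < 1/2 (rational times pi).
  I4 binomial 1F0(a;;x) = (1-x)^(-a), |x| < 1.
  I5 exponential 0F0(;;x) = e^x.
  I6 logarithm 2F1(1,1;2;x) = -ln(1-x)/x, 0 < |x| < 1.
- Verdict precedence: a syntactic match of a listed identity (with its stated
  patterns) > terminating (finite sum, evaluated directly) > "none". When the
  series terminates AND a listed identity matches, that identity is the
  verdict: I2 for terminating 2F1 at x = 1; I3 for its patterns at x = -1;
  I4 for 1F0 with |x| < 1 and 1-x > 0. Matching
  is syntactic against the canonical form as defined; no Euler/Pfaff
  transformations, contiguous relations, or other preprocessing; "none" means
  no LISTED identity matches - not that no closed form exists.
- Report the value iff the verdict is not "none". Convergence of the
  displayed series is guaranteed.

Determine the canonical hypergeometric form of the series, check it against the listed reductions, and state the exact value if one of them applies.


First insight: t_0 being 10/11, the lower running product (C = 10/11) is a rising factorial.
Step ratio: r(k) = (5/8) * (k-7/3) (k+1/7) / [(k-5/7) (k+1)] ; factor over Q: parameters, x = (5/8), and C = 10/11.

At argument 5/8: a 2F1 with upper {-7/3, 1/7}, lower {-5/7}, scaled by C = 10/11. Verdict: none. Every listed pattern misses the 2F1 form at 5/8, upper {-7/3, 1/7}.


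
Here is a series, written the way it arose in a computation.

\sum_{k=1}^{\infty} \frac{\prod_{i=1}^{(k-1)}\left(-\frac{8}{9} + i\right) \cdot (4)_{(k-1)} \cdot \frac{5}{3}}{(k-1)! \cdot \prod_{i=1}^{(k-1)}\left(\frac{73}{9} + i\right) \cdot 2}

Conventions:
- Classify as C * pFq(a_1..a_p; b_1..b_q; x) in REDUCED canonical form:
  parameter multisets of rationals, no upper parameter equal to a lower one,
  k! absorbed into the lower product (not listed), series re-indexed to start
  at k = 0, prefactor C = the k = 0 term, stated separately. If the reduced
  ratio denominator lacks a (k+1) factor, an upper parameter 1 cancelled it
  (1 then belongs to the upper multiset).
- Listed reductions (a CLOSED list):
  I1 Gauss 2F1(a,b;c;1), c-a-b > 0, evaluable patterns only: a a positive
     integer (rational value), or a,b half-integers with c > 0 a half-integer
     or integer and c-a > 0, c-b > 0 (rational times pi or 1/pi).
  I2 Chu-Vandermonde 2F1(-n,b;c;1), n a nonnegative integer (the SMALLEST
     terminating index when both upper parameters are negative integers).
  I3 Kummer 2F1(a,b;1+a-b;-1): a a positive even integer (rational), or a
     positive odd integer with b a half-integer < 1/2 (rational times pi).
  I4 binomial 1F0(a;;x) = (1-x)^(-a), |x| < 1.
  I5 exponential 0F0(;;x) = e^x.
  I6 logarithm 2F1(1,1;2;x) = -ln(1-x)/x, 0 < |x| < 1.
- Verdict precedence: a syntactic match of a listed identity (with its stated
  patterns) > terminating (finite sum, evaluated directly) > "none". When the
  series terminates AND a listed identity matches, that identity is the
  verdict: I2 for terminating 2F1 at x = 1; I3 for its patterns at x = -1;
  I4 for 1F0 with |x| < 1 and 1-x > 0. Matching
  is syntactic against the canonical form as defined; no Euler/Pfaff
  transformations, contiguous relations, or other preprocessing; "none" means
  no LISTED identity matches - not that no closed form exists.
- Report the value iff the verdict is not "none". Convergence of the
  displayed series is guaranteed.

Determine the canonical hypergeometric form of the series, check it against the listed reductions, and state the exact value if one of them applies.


Prefactor \frac{5}{6}, argument 1: 2F1 with upper {\frac{1}{9}, 4} over lower {\frac{82}{9}}. Verdict (x = 1): Gauss's theorem (I1) applies (x = 1: the Gamma ratio telescopes since c-a-b = 5 > 0 and a = 4 in Z>0). Its exact value is \frac{369380}{413343}.

Key observation: from the first term \frac{5}{6}: the lower running product (prefactor 5/6) is a rising factorial.
Term ratio: r(k) = 1 * (k+\frac{1}{9}) (k+4) / [(k+\frac{82}{9}) (k+1)] - rational; roots negated = parameters, x = 1, C = \frac{5}{6}.


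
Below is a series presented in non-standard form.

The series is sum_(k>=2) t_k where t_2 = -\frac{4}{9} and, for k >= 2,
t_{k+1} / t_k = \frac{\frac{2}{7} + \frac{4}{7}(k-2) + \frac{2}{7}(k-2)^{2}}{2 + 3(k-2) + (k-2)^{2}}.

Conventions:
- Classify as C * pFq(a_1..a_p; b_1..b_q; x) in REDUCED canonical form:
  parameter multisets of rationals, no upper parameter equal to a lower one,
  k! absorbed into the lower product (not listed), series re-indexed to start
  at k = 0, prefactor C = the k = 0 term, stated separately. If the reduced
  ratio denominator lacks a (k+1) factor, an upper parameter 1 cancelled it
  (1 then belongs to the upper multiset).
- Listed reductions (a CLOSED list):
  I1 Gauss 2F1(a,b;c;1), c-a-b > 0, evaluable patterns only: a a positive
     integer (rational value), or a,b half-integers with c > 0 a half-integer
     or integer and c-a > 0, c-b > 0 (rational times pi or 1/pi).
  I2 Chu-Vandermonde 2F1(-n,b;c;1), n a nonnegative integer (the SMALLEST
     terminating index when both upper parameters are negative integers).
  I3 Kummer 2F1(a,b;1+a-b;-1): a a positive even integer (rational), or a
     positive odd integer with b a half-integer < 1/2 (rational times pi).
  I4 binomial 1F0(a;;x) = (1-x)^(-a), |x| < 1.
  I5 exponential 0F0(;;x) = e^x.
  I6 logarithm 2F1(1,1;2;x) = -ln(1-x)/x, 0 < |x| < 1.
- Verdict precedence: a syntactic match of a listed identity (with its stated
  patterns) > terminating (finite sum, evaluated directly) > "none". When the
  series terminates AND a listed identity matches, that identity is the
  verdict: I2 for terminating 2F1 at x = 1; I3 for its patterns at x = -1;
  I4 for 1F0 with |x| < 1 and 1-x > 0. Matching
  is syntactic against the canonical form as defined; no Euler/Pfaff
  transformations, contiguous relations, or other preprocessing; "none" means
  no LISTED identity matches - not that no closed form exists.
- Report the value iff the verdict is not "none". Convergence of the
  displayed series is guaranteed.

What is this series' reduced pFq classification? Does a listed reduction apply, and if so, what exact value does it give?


The series (x = \frac{2}{7}) is 2F1: upper {1, 1}, lower {2}, prefactor -\frac{4}{9}. Verdict at x = \frac{2}{7}: the I6 logarithm reduction matches (the logarithm: parameters (1,1;2), x = \frac{2}{7}). Value: \frac{14}{9} \cdot \ln\left(\frac{5}{7}\right).

Key step: with t_0 = -\frac{4}{9}, roots of the ratio polynomials (C = -4/9, x = 2/7) are the negated parameters.
Ratio: r(k) = \frac{2}{7} * (k+1) (k+1) / [(k+2) (k+1)] - rational in k, leading ratio \frac{2}{7}; with t_0 = -\frac{4}{9}, classification follows.


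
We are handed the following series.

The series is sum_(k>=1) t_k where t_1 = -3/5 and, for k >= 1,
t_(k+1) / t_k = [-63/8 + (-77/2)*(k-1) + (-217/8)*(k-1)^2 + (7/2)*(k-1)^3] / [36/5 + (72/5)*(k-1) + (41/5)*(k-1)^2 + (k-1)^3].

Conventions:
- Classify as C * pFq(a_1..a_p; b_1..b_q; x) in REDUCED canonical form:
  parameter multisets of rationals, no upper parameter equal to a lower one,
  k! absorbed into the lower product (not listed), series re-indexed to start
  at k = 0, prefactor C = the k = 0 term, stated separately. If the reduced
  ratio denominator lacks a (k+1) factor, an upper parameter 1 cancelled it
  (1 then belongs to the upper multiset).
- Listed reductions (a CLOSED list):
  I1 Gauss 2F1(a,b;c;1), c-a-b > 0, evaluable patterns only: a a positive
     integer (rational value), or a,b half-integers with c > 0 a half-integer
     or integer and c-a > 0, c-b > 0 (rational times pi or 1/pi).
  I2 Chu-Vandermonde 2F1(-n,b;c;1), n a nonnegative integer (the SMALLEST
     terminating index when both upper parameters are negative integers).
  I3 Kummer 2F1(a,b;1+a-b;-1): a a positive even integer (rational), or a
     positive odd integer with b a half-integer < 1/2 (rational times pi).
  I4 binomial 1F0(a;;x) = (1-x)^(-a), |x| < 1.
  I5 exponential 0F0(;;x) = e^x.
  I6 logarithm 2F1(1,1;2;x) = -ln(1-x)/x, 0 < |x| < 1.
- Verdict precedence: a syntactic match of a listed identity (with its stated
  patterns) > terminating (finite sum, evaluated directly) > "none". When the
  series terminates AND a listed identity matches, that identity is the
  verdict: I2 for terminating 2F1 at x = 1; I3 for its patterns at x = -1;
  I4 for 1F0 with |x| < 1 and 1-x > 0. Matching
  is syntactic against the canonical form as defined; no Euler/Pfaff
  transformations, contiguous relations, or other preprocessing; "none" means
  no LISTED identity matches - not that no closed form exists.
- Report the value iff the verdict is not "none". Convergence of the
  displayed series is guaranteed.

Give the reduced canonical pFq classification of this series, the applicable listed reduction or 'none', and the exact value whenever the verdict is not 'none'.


Key observation: t_0 being -3/5, factor the ratio over Q (C = -3/5): negated roots = parameters.
Consecutive-term ratio: r(k) = (7/2) * (k-9) (k+1/4) (k+1) / [(k+6/5) (k+6) (k+1)] - poly over poly, x = (7/2) from leading terms; C = -3/5 at k = 0.

Prefactor -3/5, argument 7/2: 3F2 with upper {-9, 1/4, 1} over lower {6/5, 6}. Verdict: terminating - the sum ends at index 9 because -9 is a negative integer; exact evaluation follows. Exact value: -12175421858442704899/31599626769651466240.


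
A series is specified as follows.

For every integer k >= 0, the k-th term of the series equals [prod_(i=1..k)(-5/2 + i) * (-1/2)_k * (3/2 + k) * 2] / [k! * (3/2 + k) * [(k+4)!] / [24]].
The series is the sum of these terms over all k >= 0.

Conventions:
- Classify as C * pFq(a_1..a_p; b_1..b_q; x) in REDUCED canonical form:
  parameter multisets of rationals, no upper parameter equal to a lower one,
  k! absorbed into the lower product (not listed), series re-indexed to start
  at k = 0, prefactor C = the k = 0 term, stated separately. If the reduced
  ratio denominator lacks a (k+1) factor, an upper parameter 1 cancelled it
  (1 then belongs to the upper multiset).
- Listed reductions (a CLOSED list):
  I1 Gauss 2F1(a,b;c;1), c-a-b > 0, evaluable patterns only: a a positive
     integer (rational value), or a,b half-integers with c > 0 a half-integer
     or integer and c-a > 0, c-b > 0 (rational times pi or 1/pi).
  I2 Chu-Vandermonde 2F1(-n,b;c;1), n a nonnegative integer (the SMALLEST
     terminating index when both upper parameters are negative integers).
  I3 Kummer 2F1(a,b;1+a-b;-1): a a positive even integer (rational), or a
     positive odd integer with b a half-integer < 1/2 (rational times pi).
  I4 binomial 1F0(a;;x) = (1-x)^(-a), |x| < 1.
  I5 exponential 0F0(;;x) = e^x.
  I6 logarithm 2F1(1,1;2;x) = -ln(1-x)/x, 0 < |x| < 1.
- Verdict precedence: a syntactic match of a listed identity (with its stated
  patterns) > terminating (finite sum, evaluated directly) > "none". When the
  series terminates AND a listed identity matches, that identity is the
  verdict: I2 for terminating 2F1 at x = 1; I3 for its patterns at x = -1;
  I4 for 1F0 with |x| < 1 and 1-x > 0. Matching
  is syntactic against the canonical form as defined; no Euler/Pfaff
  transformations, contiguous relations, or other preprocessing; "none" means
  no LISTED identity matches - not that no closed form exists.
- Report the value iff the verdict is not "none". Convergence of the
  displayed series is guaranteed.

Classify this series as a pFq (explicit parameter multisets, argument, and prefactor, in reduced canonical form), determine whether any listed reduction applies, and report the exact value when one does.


With C = 2: the canonical form is 2F1(-3/2, -1/2; 5; 1). Verdict: Gauss's theorem I1 (half-integer case) matches (x = 1; upper {-3/2, -1/2} half-integers, c = 5 in the evaluable pattern). Its exact value is (524288/72765) / pi.

Key observation: from the first term 2: the factor k + 3/2 cancels (top and bottom), leaving C = 2, x = 1.
Adjacent-term ratio: r(k) = 1 * (k-3/2) (k-1/2) / [(k+5) (k+1)] - rational in k. x = 1; t_0 = 2; negate the roots.


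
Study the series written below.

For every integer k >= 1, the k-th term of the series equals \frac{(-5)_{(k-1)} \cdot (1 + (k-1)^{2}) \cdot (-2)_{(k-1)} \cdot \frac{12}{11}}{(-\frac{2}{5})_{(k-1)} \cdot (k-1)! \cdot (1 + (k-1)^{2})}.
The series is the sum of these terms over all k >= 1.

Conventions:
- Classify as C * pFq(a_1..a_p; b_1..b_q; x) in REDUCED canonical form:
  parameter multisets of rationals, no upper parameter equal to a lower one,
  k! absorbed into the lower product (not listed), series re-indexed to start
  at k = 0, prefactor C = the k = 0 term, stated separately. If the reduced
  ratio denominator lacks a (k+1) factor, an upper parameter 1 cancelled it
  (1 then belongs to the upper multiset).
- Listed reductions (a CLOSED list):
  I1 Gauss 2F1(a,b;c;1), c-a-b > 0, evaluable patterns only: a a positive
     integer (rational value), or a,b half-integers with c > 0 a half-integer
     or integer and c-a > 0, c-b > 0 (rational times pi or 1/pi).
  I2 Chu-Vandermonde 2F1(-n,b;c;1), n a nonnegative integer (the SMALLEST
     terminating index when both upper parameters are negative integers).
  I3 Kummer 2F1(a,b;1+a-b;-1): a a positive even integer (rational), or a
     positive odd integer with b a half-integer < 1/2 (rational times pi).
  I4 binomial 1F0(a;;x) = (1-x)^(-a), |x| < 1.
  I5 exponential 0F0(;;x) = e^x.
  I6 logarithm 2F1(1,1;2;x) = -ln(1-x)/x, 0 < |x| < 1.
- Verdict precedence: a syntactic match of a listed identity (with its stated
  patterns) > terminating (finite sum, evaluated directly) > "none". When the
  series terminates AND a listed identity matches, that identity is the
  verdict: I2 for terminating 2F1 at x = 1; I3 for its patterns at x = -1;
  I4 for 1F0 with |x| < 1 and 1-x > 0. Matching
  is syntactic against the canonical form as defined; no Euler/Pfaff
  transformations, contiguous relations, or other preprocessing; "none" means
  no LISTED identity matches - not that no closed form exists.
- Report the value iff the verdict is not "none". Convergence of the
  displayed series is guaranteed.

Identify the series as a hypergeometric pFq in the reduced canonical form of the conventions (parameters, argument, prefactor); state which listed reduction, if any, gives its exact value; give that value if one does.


x = 1 here; the reduced form reads 2F1, upper {-5, -2}, lower {-\frac{2}{5}}, C = \frac{12}{11}. Verdict: Chu-Vandermonde (I2) matches (terminating 2F1 at x = 1 with n = 2, b = -5, c = -\frac{2}{5}). Sum: -\frac{1288}{11}.

Structural cue: t_0 being \frac{12}{11}, the factor k^2 + 1 cancels (top and bottom), leaving C = 12/11.
Adjacent-term ratio: r(k) = 1 * (k-5) (k-2) / [(k-\frac{2}{5}) (k+1)] ; factor over Q: parameters, x = 1, and C = \frac{12}{11}.


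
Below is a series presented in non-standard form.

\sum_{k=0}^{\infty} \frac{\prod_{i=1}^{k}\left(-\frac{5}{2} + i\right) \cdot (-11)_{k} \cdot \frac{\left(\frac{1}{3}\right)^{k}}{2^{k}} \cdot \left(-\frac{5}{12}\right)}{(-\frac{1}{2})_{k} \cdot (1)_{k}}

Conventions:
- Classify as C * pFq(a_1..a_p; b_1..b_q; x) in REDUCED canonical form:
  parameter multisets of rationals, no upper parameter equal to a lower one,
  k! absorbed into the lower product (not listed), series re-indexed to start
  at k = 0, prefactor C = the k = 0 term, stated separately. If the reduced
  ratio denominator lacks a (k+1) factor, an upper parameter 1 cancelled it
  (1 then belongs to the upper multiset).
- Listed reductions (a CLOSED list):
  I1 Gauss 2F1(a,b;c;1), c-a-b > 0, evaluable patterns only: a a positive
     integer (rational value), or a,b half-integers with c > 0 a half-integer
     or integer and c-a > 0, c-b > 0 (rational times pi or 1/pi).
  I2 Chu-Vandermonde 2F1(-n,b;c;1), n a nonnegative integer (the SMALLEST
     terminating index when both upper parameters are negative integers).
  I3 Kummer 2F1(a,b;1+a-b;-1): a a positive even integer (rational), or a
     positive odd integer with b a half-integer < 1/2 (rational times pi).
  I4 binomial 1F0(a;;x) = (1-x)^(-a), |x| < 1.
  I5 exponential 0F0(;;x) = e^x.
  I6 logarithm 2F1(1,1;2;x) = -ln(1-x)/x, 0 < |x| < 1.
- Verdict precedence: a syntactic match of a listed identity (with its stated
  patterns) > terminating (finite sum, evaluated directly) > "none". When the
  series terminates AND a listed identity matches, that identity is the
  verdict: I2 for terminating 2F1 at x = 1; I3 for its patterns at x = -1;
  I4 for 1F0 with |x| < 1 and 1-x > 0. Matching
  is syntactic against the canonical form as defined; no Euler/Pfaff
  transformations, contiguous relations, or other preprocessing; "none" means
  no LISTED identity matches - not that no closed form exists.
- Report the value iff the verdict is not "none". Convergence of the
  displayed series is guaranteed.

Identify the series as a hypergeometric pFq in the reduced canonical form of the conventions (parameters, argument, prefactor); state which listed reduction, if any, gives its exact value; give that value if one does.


Canonical form: C = -\frac{5}{12} times 2F1 with upper {-11, -\frac{3}{2}}, lower {-\frac{1}{2}}, x = \frac{1}{6}. Verdict: terminating. With -11 upstairs the series is a 12-term polynomial sum; evaluated term by term. Its exact value is \frac{21453727425905}{6093539352576}.

Key observation: from the first term -\frac{5}{12}: the running product (C = -5/12, x = 1/6) telescopes to a rising factorial.
Adjacent-term ratio: r(k) = \frac{1}{6} * (k-11) (k-\frac{3}{2}) / [(k-\frac{1}{2}) (k+1)] - poly over poly, x = \frac{1}{6} from leading terms; C = -\frac{5}{12} at k = 0.


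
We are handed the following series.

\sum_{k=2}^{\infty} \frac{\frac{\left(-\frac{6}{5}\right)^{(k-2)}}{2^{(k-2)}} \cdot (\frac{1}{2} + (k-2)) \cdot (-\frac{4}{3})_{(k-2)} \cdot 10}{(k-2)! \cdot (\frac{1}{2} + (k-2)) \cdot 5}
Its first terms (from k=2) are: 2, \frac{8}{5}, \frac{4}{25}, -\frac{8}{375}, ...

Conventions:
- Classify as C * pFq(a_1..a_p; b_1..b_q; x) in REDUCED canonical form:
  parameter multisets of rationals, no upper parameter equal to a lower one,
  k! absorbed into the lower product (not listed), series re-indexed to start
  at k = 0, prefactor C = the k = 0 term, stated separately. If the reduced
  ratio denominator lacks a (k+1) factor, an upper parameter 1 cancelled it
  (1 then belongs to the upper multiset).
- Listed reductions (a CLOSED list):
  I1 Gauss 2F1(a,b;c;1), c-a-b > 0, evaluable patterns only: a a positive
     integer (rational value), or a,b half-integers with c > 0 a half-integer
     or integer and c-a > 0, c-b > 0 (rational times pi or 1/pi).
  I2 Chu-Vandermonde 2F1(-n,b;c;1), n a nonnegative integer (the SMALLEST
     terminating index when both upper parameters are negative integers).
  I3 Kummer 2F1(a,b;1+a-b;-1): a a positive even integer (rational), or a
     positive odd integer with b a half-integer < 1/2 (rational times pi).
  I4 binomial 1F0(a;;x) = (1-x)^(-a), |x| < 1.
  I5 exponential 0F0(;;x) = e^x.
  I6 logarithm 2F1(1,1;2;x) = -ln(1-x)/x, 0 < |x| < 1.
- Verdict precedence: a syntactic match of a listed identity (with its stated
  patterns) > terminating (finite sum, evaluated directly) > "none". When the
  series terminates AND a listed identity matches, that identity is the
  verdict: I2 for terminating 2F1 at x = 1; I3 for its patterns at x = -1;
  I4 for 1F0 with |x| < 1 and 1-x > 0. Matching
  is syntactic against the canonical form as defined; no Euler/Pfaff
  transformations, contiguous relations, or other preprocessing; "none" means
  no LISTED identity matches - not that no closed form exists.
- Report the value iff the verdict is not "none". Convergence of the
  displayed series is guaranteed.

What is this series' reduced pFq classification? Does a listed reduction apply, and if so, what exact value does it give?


The series (x = -\frac{3}{5}) is 1F0: upper {-\frac{4}{3}}, lower {-}, prefactor 2. Verdict: the binomial series (I4) matches (the 1F0 binomial series: exponent 4/3, x = -\frac{3}{5}). Sum: 2 \cdot \left(\frac{8}{5}\right)^{\frac{4}{3}}.

Key observation: with t_0 = 2, k + 1/2 divides numerator and denominator alike; prefactor 2 after cancelling.
Adjacent-term ratio: r(k) = -\frac{3}{5} * (k-\frac{4}{3}) / [(k+1)] - rational in k. x = -\frac{3}{5}; t_0 = 2; negate the roots.


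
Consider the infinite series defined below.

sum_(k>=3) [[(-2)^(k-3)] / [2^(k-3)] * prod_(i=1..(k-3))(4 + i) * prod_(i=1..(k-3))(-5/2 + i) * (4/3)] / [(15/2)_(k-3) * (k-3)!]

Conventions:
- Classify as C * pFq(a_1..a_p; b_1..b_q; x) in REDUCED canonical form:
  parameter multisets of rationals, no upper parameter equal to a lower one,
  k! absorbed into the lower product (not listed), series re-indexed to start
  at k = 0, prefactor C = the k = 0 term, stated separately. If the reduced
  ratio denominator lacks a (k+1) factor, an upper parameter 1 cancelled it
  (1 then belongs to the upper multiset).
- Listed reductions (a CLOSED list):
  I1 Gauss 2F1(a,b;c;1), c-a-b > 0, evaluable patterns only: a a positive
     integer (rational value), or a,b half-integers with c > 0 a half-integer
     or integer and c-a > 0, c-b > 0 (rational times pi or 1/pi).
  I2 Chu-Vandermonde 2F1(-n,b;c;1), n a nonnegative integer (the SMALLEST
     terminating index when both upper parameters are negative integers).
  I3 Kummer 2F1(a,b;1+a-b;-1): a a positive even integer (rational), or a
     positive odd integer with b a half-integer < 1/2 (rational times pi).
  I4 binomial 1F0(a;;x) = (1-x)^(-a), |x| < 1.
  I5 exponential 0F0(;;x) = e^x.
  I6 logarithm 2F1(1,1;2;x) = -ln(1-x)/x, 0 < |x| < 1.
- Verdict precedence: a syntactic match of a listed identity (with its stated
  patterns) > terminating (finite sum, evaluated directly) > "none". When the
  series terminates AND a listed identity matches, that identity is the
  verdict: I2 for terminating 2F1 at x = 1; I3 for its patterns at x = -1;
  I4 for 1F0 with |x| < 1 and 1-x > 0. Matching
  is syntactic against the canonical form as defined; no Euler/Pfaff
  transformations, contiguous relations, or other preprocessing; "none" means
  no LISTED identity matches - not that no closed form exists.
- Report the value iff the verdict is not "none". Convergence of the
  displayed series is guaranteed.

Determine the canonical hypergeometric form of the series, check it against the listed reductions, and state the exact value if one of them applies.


With C = 4/3: the canonical form is 2F1(-3/2, 5; 15/2; -1). Verdict at x = -1: Kummer (I3) matches (x = -1; c = 15/2 equals 1+a-b for upper {-3/2, 5}: listed pattern). Hence: (15015/16384) * pi.

Structural cue: t_0 = 4/3 here, and the running product (C = 4/3, x = -1) telescopes to a rising factorial.
Step ratio: r(k) = (-1) * (k-3/2) (k+5) / [(k+15/2) (k+1)] - rational; roots negated = parameters, x = (-1), C = 4/3.


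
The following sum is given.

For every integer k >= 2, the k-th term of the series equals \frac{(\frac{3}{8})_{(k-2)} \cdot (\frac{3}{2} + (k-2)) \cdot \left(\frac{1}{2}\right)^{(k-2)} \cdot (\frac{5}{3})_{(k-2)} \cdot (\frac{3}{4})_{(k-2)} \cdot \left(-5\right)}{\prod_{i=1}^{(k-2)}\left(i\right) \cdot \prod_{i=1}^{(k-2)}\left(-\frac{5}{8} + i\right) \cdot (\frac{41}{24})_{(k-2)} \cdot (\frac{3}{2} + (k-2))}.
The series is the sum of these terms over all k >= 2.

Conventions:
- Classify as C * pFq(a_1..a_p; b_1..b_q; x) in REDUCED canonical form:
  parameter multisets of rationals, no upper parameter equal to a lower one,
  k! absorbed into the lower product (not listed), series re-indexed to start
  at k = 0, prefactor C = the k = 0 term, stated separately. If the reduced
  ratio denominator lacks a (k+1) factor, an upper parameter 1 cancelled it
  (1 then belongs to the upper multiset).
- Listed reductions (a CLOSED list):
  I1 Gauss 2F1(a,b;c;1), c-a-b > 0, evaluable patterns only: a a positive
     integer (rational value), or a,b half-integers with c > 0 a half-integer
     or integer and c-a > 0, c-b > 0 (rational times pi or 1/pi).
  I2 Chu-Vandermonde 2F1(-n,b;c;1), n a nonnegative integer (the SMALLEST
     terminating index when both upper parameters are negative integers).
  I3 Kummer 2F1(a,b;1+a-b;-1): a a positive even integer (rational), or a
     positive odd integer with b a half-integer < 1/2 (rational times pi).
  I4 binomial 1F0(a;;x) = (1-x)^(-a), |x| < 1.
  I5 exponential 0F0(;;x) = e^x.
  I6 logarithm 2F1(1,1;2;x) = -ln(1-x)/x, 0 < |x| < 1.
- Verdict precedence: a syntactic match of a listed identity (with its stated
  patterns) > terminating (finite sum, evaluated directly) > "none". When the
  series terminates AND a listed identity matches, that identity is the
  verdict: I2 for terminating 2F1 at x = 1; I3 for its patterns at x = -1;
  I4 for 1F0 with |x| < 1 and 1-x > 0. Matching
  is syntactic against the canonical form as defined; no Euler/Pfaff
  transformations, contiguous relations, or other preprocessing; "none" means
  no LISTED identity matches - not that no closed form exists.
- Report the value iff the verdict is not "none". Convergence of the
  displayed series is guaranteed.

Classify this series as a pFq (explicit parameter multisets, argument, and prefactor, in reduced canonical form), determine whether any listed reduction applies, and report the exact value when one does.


The tell: t_0 being -5, the lower running product (prefactor -5) is a rising factorial.
Consecutive-term ratio: r(k) = \frac{1}{2} * (k+\frac{3}{4}) (k+\frac{5}{3}) / [(k+\frac{41}{24}) (k+1)] - rational; roots negated = parameters, x = \frac{1}{2}, C = -5.

The series (x = \frac{1}{2}) is 2F1: upper {\frac{3}{4}, \frac{5}{3}}, lower {\frac{41}{24}}, prefactor -5. Verdict: none (x = \frac{1}{2}): each listed identity misses the multisets {\frac{3}{4}, \frac{5}{3}} ; {\frac{41}{24}}.
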